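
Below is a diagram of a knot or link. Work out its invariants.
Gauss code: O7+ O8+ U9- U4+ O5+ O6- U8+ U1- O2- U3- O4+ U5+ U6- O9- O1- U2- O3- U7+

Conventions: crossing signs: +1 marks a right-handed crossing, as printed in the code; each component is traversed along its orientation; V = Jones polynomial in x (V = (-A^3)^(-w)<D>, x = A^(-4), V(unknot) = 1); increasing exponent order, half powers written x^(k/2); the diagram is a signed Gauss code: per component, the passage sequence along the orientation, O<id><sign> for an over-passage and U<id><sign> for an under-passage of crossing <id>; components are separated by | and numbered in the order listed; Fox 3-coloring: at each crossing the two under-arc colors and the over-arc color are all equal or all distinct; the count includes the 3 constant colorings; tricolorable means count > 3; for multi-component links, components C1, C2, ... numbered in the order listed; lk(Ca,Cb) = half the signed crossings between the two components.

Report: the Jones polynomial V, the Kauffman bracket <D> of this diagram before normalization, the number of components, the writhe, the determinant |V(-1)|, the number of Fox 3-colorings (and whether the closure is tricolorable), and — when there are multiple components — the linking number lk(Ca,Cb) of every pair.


V(x) = -x^-4 + x^-3 + x^-1
bracket: -A - A^9 + A^13, w = -1
1 component, writhe -1, over 9 crossings
det 3, colorings 9 of 3^9 — tricolorable
observation: w = -1 (over 9 crossings) is diagram-only; (-A^3)^(1) removes it from V


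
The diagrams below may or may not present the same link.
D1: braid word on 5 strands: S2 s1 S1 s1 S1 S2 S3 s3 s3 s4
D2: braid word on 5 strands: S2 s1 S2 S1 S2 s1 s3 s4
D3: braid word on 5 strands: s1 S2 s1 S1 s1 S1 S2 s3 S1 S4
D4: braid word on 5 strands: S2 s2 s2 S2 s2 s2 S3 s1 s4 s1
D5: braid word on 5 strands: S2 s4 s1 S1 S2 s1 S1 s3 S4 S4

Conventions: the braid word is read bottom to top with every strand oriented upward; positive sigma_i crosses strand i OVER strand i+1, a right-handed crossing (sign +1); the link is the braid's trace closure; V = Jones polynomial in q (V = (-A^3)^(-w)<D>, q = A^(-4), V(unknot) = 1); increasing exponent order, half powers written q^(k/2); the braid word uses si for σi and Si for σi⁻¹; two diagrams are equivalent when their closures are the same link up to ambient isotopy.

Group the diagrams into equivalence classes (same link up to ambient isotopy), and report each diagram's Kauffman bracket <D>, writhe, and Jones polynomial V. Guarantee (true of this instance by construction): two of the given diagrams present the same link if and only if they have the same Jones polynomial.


classes: {D1, D2, D3, D5} | {D4}
V(D1) = q^-3 + q^-2 + q^-1 + 1  [10 crossings, <D> = 1 + A^4 + A^8 + A^12, w = 0]
V(D2) = q^-3 + q^-2 + q^-1 + 1  (w 0, c 8, <D> = 1 + A^4 + A^8 + A^12)
D3 (bracket A^-6 + A^-2 + A^2 + A^6; 10 crossings at w = -2): V = q^-3 + q^-2 + q^-1 + 1
D4 (bracket A^-8 + 2 + A^8; 10 crossings at w = +4): V = q + 2q^3 + q^5
V(D5) = q^-3 + q^-2 + q^-1 + 1  (w -2, c 10, <D> = A^-6 + A^-2 + A^2 + A^6)
note: 2 classes among 5 diagrams; unequal V(q) rules out equality


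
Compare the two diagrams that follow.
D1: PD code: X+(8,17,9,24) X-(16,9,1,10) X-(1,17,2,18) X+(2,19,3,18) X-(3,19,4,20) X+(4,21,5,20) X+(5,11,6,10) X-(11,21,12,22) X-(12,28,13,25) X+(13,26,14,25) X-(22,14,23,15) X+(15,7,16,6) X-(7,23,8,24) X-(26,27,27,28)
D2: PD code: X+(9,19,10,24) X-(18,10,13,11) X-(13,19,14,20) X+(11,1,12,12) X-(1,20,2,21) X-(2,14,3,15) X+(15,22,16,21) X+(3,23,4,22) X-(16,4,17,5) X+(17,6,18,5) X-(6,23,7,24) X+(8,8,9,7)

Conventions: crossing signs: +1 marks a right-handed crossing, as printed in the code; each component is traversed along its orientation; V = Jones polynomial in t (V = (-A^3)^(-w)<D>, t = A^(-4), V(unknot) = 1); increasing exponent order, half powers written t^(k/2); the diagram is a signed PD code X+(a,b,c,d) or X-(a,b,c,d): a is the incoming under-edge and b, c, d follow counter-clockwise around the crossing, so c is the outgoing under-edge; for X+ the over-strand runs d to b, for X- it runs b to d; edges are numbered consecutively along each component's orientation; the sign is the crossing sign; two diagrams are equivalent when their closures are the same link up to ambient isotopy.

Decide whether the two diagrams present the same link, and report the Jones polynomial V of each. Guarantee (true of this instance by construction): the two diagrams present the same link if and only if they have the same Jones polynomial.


equivalent: yes
V(D1) = t^-3 + t^-2 + t^-1 + 1  (w -2, c 14, <D> = A^-6 + A^-2 + A^2 + A^6)
V(D2) = t^-3 + t^-2 + t^-1 + 1  [12 crossings, <D> = 1 + A^4 + A^8 + A^12, w = 0]
key observation: one V(t) for all 2 diagrams — one class (guaranteed)


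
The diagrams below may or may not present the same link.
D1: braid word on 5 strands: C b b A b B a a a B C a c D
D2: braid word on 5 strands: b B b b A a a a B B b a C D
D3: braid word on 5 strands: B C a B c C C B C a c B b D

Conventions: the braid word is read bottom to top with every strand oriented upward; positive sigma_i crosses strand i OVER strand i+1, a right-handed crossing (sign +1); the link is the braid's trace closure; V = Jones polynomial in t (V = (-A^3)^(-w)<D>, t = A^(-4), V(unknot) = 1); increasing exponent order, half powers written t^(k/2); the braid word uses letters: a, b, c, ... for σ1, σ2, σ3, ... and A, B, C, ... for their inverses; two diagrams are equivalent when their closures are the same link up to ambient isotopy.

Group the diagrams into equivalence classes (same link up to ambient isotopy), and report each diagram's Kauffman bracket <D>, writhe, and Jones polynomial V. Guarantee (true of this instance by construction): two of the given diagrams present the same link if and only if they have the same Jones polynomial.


classes: {D1, D2} | {D3}
V(D1) = t - t^2 + 2t^3 - t^4 + t^5 - t^6  [14 crossings, <D> = -A^-18 + A^-14 - A^-10 + 2A^-6 - A^-2 + A^2, w = +2]
D2 (bracket -A^-18 + A^-14 - A^-10 + 2A^-6 - A^-2 + A^2; 14 crossings at w = +2): V = t - t^2 + 2t^3 - t^4 + t^5 - t^6
V(D3) = t^-5 - 2t^-4 + 2t^-3 - 2t^-2 + 2t^-1 - 1 + t  [14 crossings, <D> = A^-16 - A^-12 + 2A^-8 - 2A^-4 + 2 - 2A^4 + A^8, w = -4]
note: 2 values of V(t) split the 3 diagrams


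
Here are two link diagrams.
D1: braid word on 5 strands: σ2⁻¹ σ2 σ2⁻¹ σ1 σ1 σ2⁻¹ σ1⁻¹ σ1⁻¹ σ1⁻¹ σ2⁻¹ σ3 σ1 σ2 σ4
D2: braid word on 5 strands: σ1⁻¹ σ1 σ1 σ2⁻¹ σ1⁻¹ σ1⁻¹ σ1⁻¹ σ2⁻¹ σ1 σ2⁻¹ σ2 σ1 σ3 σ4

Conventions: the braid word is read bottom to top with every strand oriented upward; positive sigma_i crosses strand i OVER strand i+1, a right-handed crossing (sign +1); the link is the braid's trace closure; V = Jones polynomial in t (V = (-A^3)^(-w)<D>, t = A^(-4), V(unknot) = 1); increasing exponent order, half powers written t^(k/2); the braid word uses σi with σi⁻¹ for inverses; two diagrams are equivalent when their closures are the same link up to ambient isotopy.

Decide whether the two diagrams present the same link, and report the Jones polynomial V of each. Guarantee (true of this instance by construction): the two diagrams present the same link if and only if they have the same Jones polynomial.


equivalent: yes
V(D1) = -t^-5 + t^-4 - t^-3 + 2t^-2 - t^-1 + 2 - t  (w 0, c 14, <D> = -A^-4 + 2 - A^4 + 2A^8 - A^12 + A^16 - A^20)
V(D2) = -t^-5 + t^-4 - t^-3 + 2t^-2 - t^-1 + 2 - t  [14 crossings, <D> = -A^-4 + 2 - A^4 + 2A^8 - A^12 + A^16 - A^20, w = 0]
key observation: all 2 diagrams share one V(t), hence one class


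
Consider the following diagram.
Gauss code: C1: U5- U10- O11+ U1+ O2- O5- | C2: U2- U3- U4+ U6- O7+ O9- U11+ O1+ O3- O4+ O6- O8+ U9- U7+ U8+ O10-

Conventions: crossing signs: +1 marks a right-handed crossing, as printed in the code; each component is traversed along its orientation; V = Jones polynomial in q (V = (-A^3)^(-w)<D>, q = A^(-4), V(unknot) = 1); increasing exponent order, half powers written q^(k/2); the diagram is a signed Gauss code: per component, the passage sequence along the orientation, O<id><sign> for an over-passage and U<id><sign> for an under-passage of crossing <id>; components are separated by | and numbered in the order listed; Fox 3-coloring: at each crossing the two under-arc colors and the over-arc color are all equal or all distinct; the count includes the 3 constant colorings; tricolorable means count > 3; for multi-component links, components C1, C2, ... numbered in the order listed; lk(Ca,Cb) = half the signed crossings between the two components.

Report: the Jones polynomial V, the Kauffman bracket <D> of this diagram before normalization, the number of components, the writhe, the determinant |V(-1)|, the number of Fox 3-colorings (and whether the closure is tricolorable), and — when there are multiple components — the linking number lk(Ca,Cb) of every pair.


V = -q^(-1/2) - q^(1/2)
<D> = A^-5 + A^-1 (w = -1)
2 components over 11 crossings, w = -1
lk(C1,C2): 0
9 Fox colorings among 3^11, |V(-1)| = 0: tricolorable
why: w = -1 (over 11 crossings) is diagram-only; (-A^3)^(1) removes it from V


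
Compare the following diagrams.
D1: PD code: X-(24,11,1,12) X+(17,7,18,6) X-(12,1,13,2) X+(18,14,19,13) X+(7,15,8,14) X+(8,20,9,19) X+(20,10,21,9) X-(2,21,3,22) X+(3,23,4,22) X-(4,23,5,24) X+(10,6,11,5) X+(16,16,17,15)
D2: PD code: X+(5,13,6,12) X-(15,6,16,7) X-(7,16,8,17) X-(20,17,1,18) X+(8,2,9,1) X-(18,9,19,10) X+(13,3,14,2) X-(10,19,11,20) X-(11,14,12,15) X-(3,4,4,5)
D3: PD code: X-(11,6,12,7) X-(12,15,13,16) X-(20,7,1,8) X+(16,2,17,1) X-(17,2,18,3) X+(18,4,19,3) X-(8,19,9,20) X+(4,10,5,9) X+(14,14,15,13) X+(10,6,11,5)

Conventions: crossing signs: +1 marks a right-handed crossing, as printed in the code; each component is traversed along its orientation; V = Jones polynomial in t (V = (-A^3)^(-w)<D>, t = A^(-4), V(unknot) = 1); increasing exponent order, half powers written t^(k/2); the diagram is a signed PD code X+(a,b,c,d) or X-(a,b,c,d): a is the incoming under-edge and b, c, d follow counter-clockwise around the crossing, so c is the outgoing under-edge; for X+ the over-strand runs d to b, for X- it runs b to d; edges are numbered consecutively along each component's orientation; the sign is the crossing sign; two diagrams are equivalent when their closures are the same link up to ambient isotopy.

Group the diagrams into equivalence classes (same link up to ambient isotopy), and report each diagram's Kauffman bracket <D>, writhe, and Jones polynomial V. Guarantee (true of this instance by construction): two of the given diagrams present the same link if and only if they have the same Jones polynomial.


classes: {D1} | {D2} | {D3}
V(D1) = -t^-2 + 2t^-1 - 2 + 4t - 4t^2 + 4t^3 - 3t^4 + 2t^5 - t^6  [12 crossings, <D> = -A^-12 + 2A^-8 - 3A^-4 + 4 - 4A^4 + 4A^8 - 2A^12 + 2A^16 - A^20, w = +4]
D2 (bracket A^-16 - 2A^-12 + 4A^-8 - 5A^-4 + 6 - 5A^4 + 4A^8 - 3A^12 + A^16; 10 crossings at w = -4): V = t^-7 - 3t^-6 + 4t^-5 - 5t^-4 + 6t^-3 - 5t^-2 + 4t^-1 - 2 + t
V(D3) = t^-2 - t^-1 + 1 - t + t^2  (w 0, c 10, <D> = A^-8 - A^-4 + 1 - A^4 + A^8)
insight: 3 classes among 3 diagrams; unequal V(t) rules out equality


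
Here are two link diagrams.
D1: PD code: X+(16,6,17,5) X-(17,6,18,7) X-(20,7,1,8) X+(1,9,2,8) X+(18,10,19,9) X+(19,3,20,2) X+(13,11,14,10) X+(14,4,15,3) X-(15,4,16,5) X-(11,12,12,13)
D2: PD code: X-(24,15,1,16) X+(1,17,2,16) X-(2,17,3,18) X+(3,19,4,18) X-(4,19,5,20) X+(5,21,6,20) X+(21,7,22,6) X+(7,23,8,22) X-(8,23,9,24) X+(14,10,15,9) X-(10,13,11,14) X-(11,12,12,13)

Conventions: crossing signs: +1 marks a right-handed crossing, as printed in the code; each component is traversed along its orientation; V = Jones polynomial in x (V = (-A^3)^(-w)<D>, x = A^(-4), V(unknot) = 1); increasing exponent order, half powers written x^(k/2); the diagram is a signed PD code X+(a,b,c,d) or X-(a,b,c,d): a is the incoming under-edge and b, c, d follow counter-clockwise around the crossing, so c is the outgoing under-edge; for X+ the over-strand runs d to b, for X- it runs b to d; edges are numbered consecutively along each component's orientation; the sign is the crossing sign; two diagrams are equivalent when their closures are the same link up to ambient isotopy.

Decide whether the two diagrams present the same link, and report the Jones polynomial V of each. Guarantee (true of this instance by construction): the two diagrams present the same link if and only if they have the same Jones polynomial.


same link: yes
V(D1) = 1  [10 crossings, <D> = A^6, w = +2]
V(D2) = 1  [12 crossings, <D> = 1, w = 0]
insight: one V(x) for all 2 diagrams — one class (guaranteed)


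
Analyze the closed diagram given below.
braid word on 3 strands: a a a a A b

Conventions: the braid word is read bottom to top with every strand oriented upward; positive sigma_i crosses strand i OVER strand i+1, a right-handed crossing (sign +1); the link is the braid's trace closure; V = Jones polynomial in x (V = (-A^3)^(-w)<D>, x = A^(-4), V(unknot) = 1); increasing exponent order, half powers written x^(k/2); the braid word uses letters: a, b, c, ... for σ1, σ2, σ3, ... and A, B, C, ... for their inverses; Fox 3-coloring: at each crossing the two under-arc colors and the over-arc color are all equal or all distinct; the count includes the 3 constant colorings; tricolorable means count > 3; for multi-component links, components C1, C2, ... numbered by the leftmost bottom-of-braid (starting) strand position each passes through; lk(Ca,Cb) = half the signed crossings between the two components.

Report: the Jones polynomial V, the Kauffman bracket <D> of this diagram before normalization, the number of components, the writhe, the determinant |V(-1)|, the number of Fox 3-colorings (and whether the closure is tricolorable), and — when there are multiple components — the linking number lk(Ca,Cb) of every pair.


V = x + x^3 - x^4
<D> = -A^-4 + 1 + A^8 (w = +4)
1 component over 6 crossings, w = +4
9 Fox colorings among 3^6, |V(-1)| = 3: tricolorable
why: the span of V is 3, forcing >= 3 crossings in any diagram


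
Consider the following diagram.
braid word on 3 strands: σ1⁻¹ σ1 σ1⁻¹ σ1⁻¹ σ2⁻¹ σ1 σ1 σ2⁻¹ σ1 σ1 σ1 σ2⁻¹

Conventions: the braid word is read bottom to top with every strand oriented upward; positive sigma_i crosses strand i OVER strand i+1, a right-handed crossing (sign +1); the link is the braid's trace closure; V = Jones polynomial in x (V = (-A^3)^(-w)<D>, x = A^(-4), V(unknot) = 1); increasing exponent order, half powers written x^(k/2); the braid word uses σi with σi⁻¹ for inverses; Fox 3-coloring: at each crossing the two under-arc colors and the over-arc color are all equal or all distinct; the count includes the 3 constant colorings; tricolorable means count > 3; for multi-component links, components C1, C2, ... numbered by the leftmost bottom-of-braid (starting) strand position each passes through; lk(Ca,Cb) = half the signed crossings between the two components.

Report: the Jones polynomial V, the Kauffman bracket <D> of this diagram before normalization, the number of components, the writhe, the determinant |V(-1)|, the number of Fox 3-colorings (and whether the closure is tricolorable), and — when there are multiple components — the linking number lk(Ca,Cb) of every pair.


V = -x^-4 + x^-3 - x^-2 + 2x^-1 - 1 + 2x - x^2 + x^3 - x^4
<D> = -A^-16 + A^-12 - A^-8 + 2A^-4 - 1 + 2A^4 - A^8 + A^12 - A^16 (w = 0)
1 component over 12 crossings, w = 0
3 Fox colorings among 3^12, |V(-1)| = 11: not tricolorable
why: w = 0 shifts under R1 moves; the (-A^3)^(0) factor cancels that in V


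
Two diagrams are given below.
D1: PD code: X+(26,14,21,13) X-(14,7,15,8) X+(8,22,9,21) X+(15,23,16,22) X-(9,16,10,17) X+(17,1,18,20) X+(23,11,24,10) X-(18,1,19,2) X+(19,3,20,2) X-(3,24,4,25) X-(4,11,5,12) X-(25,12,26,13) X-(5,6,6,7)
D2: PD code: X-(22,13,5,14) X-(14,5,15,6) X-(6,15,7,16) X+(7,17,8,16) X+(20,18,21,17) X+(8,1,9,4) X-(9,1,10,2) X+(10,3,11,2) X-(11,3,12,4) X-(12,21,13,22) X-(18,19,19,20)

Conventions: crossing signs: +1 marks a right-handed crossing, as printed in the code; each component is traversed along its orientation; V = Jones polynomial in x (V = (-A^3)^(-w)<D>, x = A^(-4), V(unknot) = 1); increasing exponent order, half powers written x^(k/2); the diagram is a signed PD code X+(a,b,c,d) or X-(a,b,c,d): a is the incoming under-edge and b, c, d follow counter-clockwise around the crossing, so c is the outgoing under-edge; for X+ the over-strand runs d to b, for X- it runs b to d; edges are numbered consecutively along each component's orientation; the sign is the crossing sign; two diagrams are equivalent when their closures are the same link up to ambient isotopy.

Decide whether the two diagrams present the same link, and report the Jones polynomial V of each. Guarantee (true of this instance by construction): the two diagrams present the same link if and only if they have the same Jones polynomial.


same link: no
V(D1) = x^(-7/2) - x^(-5/2) + x^(-3/2) - 2x^(-1/2) - x^(3/2)  [13 crossings, <D> = A^-9 + 2A^-1 - A^3 + A^7 - A^11, w = -1]
D2 (bracket A^-7 + A^-3 + A - A^9; 11 crossings at w = -3): V = x^(-9/2) - x^(-5/2) - x^(-3/2) - x^(-1/2)
note: comparing 2 Jones polynomials yields 2 groups


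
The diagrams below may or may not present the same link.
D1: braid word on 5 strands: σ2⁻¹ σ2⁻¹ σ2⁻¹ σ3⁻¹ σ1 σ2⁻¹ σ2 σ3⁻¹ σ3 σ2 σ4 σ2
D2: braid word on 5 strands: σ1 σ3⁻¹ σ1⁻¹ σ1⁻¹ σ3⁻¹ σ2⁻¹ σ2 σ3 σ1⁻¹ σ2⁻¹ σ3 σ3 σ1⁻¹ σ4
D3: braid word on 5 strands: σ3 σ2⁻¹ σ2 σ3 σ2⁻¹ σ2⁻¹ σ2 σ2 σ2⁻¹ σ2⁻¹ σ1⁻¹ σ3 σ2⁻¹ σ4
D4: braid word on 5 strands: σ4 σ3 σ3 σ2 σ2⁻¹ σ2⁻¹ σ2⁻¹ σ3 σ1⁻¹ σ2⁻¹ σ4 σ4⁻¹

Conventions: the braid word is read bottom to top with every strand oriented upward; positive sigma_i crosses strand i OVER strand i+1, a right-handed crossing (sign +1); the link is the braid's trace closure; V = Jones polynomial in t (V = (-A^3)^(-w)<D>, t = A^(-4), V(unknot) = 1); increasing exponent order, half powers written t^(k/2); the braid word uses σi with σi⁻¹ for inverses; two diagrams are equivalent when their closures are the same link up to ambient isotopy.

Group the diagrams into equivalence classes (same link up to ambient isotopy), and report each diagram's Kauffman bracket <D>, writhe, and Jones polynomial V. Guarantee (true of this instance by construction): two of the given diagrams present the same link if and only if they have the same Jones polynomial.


classes: {D1} | {D2} | {D3, D4}
V(D1) = 1  [12 crossings, <D> = 1, w = 0]
V(D2) = -t^-4 + t^-3 + t^-1  [14 crossings, <D> = A^-2 + A^6 - A^10, w = -2]
V(D3) = -t^-3 + 2t^-2 - 2t^-1 + 3 - 2t + 2t^2 - t^3  (w 0, c 14, <D> = -A^-12 + 2A^-8 - 2A^-4 + 3 - 2A^4 + 2A^8 - A^12)
V(D4) = -t^-3 + 2t^-2 - 2t^-1 + 3 - 2t + 2t^2 - t^3  (w 0, c 12, <D> = -A^-12 + 2A^-8 - 2A^-4 + 3 - 2A^4 + 2A^8 - A^12)
note: V(t) takes 3 values over 4 diagrams, fixing the grouping


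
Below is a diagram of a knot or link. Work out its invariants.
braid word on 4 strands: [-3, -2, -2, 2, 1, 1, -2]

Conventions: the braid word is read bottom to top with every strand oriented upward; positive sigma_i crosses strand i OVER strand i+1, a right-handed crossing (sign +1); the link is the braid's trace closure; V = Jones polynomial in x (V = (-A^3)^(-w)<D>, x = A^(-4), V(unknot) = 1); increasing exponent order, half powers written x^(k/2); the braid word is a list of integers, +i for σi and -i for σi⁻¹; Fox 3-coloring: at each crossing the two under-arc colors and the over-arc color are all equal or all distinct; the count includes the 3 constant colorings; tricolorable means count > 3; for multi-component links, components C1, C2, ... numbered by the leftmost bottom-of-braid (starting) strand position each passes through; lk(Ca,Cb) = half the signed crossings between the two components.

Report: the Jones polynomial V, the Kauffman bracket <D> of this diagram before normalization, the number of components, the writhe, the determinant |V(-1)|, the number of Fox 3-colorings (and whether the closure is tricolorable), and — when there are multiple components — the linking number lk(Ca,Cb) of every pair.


Jones polynomial: V(x) = x^-2 + 2 + x^2
<D> = -A^-11 - 2A^-3 - A^5; writhe -1
components 3, writhe -1 (7 crossings)
linking number lk(C1,C2) = 0
lk(C1,C3): +1
lk(C2,C3) = -1
3-colorings: 3 of 3^7, det 4 — not tricolorable
note: w = -1 shifts under R1 moves; the (-A^3)^(1) factor cancels that in V


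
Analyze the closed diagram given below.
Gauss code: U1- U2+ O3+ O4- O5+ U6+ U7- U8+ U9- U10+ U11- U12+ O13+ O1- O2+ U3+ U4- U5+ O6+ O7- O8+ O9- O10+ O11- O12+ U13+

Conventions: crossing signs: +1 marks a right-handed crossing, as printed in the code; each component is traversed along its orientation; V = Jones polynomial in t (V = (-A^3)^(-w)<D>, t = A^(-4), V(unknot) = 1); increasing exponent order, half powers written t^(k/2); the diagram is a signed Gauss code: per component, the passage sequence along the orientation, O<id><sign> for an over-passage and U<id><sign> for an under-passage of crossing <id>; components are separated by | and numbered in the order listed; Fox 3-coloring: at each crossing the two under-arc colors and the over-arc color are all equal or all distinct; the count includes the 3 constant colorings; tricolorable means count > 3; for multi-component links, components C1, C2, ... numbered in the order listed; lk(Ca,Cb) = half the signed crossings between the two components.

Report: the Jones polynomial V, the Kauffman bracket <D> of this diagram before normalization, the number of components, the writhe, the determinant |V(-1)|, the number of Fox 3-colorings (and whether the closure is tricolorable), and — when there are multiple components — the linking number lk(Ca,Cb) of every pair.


V(t) = t + t^3 - t^4
bracket: A^-7 - A^-3 - A^5, w = +3
1 component, writhe +3, over 13 crossings
det 3, colorings 9 of 3^13 — tricolorable
observation: V spans 3 powers of t: at least 3 crossings in any diagram


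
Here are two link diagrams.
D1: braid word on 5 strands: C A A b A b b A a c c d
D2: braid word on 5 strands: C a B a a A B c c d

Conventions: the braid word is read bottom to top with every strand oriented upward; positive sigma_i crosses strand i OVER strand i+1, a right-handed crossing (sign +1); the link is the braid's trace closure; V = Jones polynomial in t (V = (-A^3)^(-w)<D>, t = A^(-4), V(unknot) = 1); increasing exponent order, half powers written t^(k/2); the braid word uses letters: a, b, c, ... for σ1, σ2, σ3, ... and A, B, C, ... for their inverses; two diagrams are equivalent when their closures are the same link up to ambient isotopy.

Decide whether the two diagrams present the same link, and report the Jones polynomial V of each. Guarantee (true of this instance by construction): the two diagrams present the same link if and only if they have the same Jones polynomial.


equivalent: no
D1 (bracket -A^-6 + 2A^-2 - 2A^2 + 3A^6 - 2A^10 + 2A^14 - A^18; 12 crossings at w = +2): V = -t^-3 + 2t^-2 - 2t^-1 + 3 - 2t + 2t^2 - t^3
D2 (bracket A^-2 - A^2 + A^6 - A^10 + A^14; 10 crossings at w = +2): V = t^-2 - t^-1 + 1 - t + t^2
key observation: 2 classes among 2 diagrams; unequal V(t) rules out equality


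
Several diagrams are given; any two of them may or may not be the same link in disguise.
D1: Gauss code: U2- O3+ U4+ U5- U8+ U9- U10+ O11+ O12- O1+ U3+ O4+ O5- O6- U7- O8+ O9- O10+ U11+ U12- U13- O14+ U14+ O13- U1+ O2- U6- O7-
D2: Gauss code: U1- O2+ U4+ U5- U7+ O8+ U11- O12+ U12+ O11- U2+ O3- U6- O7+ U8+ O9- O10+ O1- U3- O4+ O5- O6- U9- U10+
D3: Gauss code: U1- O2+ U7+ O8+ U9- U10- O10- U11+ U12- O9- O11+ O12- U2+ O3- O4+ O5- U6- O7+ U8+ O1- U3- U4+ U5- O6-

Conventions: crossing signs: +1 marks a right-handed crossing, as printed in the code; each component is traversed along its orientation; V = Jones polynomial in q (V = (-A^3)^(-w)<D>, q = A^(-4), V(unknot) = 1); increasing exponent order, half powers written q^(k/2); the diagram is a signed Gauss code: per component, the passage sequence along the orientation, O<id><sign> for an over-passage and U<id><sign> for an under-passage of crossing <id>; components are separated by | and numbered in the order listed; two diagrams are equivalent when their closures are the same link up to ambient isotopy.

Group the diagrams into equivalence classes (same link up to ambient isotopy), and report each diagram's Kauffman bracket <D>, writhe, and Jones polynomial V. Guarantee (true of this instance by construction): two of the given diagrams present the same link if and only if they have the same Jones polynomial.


classes: {D1, D2, D3}
V(D1) = -q^-3 + 2q^-2 - 2q^-1 + 3 - 2q + 2q^2 - q^3  [14 crossings, <D> = -A^-12 + 2A^-8 - 2A^-4 + 3 - 2A^4 + 2A^8 - A^12, w = 0]
V(D2) = -q^-3 + 2q^-2 - 2q^-1 + 3 - 2q + 2q^2 - q^3  (w 0, c 12, <D> = -A^-12 + 2A^-8 - 2A^-4 + 3 - 2A^4 + 2A^8 - A^12)
D3 (bracket -A^-18 + 2A^-14 - 2A^-10 + 3A^-6 - 2A^-2 + 2A^2 - A^6; 12 crossings at w = -2): V = -q^-3 + 2q^-2 - 2q^-1 + 3 - 2q + 2q^2 - q^3
note: one V(q) for all 3 diagrams — one class (guaranteed)


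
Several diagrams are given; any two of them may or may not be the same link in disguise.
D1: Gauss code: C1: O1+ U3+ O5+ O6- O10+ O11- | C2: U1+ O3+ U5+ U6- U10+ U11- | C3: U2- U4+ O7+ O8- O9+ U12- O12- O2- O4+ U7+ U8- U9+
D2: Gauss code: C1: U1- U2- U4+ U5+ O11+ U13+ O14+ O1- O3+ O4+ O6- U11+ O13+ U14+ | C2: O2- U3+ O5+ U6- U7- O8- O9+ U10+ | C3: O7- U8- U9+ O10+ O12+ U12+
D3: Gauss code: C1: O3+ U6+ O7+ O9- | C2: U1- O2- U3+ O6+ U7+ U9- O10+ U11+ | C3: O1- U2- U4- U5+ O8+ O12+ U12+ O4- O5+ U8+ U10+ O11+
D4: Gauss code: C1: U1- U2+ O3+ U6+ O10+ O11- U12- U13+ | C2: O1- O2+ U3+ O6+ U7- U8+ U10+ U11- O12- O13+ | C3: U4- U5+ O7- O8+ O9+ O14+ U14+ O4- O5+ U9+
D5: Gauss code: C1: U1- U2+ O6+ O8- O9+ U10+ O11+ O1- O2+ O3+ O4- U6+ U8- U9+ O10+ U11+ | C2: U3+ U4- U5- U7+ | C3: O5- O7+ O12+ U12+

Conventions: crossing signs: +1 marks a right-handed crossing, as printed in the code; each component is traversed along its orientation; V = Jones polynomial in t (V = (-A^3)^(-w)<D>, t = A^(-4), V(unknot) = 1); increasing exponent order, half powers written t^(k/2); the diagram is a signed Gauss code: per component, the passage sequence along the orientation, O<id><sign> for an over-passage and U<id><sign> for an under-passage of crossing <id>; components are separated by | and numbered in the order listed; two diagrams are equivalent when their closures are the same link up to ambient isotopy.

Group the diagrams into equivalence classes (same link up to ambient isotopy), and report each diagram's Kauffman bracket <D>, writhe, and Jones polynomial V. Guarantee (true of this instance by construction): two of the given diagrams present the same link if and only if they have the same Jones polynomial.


grouping into links: {D1, D3, D4} | {D2, D5}
V(D1) = 1 + t + t^2 + t^3  (w +2, c 12, <D> = A^-6 + A^-2 + A^2 + A^6)
V(D2) = 1 + 2t + 2t^2 + t^3 - t^4 - t^5  (w +4, c 14, <D> = -A^-8 - A^-4 + 1 + 2A^4 + 2A^8 + A^12)
V(D3) = 1 + t + t^2 + t^3  (w +4, c 12, <D> = 1 + A^4 + A^8 + A^12)
V(D4) = 1 + t + t^2 + t^3  (w +4, c 14, <D> = 1 + A^4 + A^8 + A^12)
V(D5) = 1 + 2t + 2t^2 + t^3 - t^4 - t^5  (w +4, c 12, <D> = -A^-8 - A^-4 + 1 + 2A^4 + 2A^8 + A^12)
why: V(t) takes 2 values over 5 diagrams, fixing the grouping


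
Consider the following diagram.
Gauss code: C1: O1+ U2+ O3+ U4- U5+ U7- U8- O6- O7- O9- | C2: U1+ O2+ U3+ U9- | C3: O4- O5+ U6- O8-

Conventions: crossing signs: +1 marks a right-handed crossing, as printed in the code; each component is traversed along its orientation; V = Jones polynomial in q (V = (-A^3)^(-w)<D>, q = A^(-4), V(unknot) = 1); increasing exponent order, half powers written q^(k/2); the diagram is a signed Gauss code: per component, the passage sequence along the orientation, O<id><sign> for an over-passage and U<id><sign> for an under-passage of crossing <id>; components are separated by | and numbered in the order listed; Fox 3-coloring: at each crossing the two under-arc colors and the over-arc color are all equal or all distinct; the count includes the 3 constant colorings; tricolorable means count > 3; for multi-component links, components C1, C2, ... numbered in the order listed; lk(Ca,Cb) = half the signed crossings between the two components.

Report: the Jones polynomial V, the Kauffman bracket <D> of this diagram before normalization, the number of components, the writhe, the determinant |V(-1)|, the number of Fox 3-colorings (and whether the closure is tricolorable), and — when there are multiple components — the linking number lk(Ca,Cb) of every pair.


Jones polynomial: V(q) = q^-2 + 2 + q^2
<D> = -A^-11 - 2A^-3 - A^5; writhe -1
components 3, writhe -1 (9 crossings)
linking number lk(C1,C2) = +1
lk(C1,C3): -1
lk(C2,C3) = 0
3-colorings: 3 of 3^9, det 4 — not tricolorable
note: det 4 = |V(-1)|; not divisible by 3, so not tricolorable


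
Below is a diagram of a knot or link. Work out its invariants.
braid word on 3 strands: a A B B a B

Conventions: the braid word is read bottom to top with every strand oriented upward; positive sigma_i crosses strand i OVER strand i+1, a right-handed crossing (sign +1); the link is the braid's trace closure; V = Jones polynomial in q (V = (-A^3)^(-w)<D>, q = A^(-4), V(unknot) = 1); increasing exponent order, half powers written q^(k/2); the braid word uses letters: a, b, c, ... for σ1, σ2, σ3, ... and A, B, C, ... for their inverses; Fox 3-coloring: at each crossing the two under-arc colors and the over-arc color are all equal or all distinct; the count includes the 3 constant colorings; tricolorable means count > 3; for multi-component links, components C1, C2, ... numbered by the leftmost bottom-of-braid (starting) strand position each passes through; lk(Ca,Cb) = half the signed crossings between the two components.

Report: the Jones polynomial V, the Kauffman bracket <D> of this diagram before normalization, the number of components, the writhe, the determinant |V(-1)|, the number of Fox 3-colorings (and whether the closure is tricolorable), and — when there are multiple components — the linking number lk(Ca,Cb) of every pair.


V = -q^-4 + q^-3 + q^-1
<D> = A^-2 + A^6 - A^10 (w = -2)
1 component over 6 crossings, w = -2
9 Fox colorings among 3^6, |V(-1)| = 3: tricolorable
why: det 3 = |V(-1)|; divisible by 3, so tricolorable


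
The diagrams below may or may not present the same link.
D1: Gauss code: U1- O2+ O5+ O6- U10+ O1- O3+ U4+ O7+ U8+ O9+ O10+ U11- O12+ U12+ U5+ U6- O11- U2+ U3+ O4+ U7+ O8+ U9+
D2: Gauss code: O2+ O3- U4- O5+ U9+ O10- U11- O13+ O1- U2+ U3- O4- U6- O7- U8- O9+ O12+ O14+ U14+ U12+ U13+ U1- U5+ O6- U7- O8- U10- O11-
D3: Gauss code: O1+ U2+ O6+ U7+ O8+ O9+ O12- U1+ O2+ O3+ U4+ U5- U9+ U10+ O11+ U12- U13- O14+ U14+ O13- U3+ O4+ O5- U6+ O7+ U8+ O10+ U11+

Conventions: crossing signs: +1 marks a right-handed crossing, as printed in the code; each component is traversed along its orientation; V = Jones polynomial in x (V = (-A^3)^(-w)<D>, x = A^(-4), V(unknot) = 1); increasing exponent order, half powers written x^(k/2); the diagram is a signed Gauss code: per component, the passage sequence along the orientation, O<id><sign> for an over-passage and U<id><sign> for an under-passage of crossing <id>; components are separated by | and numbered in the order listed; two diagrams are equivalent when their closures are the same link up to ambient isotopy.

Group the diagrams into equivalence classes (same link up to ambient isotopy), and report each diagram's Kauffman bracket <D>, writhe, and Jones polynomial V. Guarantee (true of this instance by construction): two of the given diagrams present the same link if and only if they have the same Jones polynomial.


classes: {D1} | {D2} | {D3}
V(D1) = x^2 - x^3 + 2x^4 - 2x^5 + 3x^6 - 2x^7 + x^8 - x^9  [12 crossings, <D> = -A^-18 + A^-14 - 2A^-10 + 3A^-6 - 2A^-2 + 2A^2 - A^6 + A^10, w = +6]
V(D2) = x^-8 - 2x^-7 + 3x^-6 - 4x^-5 + 3x^-4 - 3x^-3 + 3x^-2 - x^-1 + 1  [14 crossings, <D> = A^-6 - A^-2 + 3A^2 - 3A^6 + 3A^10 - 4A^14 + 3A^18 - 2A^22 + A^26, w = -2]
D3 (bracket -A^-8 + A^4 + A^12; 14 crossings at w = +8): V = x^3 + x^5 - x^8
note: V(x) takes 3 values over 3 diagrams, fixing the grouping


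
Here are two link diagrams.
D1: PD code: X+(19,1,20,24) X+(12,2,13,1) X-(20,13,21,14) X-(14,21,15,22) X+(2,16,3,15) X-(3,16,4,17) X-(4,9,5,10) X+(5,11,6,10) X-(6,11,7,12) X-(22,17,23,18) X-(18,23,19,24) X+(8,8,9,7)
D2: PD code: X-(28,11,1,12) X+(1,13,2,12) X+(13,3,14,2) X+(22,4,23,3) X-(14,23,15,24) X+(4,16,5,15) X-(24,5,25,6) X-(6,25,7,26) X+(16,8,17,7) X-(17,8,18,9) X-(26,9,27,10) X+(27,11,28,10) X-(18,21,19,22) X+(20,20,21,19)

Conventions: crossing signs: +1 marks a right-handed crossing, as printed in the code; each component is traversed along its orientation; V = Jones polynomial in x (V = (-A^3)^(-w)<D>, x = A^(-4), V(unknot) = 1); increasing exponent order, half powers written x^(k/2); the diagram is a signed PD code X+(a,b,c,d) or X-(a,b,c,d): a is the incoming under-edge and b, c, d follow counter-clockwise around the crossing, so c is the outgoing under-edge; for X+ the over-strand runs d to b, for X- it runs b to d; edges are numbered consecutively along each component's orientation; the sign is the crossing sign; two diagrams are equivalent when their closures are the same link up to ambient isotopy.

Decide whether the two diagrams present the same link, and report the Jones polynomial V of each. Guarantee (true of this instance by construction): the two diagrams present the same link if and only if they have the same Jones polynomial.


equivalent: no
D1 (bracket A^-2 + A^6 - A^10; 12 crossings at w = -2): V = -x^-4 + x^-3 + x^-1
V(D2) = x^-2 - x^-1 + 1 - x + x^2  (w 0, c 14, <D> = A^-8 - A^-4 + 1 - A^4 + A^8)
key observation: 2 classes among 2 diagrams; unequal V(x) rules out equality


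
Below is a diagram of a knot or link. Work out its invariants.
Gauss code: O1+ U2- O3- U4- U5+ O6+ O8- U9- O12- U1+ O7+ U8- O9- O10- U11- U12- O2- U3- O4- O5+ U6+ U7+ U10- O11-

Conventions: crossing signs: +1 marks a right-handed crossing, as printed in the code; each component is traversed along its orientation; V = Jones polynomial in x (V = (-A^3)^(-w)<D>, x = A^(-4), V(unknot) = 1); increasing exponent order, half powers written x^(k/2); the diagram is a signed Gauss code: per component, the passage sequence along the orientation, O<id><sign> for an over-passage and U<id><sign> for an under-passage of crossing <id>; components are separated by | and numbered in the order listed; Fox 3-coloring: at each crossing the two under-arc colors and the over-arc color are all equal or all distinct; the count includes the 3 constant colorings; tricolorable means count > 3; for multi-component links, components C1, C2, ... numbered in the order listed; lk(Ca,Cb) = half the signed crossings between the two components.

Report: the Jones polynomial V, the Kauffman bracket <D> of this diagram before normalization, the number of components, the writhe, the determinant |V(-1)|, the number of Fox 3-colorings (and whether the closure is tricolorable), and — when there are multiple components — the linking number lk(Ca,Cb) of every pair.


Jones polynomial: V(x) = x^-7 - 2x^-6 + 2x^-5 - 3x^-4 + 3x^-3 - 2x^-2 + 2x^-1
<D> = 2A^-8 - 2A^-4 + 3 - 3A^4 + 2A^8 - 2A^12 + A^16; writhe -4
components 1, writhe -4 (12 crossings)
3-colorings: 9 of 3^12, det 15 — tricolorable
note: the span of V is 6, forcing >= 6 crossings in any diagram


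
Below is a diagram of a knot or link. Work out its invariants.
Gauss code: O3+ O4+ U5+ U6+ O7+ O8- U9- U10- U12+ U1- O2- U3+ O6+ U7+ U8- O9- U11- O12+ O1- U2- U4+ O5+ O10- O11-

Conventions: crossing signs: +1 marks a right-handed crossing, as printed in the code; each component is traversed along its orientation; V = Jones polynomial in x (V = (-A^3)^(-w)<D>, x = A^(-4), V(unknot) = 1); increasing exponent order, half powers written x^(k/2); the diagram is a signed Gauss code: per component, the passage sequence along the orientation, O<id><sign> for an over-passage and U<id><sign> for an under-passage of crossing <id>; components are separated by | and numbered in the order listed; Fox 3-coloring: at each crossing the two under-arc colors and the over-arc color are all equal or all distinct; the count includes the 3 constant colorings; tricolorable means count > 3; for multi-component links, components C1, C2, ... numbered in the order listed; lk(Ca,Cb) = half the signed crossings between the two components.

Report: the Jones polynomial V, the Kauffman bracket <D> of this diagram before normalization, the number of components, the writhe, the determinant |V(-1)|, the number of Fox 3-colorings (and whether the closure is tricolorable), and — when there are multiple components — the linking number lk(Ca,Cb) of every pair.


Jones polynomial: V(x) = 1
<D> = 1; writhe 0
components 1, writhe 0 (12 crossings)
3-colorings: 3 of 3^12, det 1 — not tricolorable
note: w = 0 (over 12 crossings) is diagram-only; (-A^3)^(0) removes it from V


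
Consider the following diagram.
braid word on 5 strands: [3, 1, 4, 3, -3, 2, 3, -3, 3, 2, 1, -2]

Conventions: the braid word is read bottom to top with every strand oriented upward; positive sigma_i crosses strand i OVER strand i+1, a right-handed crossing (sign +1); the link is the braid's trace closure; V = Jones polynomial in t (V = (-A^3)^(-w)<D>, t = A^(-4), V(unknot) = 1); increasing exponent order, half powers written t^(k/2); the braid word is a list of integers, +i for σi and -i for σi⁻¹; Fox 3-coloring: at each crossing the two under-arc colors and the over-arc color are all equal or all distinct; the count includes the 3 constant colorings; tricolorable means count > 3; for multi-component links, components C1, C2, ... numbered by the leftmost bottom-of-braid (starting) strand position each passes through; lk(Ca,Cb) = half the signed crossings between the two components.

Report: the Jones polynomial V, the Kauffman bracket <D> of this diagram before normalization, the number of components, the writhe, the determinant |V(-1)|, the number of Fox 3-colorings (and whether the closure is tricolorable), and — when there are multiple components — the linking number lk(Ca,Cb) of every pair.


V = t - t^2 + 2t^3 - t^4 + t^5 - t^6
<D> = -A^-6 + A^-2 - A^2 + 2A^6 - A^10 + A^14 (w = +6)
1 component over 12 crossings, w = +6
3 Fox colorings among 3^12, |V(-1)| = 7: not tricolorable
why: |V(-1)| = 7: so not tricolorable, since 3 does not divide 7


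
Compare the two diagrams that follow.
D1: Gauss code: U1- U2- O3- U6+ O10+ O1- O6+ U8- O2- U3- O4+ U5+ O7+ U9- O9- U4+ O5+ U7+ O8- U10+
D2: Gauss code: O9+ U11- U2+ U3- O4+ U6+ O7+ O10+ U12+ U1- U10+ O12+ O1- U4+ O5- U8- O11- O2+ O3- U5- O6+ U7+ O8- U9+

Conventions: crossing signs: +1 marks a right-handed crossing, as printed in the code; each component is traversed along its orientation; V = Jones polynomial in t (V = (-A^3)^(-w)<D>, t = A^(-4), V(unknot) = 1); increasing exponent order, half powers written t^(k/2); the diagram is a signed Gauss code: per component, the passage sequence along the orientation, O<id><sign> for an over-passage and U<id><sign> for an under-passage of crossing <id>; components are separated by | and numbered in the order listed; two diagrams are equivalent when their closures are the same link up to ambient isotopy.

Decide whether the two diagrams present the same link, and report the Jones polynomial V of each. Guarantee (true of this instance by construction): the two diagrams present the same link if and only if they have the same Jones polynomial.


same link: no
V(D1) = -t^-3 + t^-2 - t^-1 + 3 - t + t^2 - t^3  [10 crossings, <D> = -A^-12 + A^-8 - A^-4 + 3 - A^4 + A^8 - A^12, w = 0]
D2 (bracket -A^-6 + 2A^-2 - 2A^2 + 3A^6 - 2A^10 + 2A^14 - A^18; 12 crossings at w = +2): V = -t^-3 + 2t^-2 - 2t^-1 + 3 - 2t + 2t^2 - t^3
note: comparing 2 Jones polynomials yields 2 groups


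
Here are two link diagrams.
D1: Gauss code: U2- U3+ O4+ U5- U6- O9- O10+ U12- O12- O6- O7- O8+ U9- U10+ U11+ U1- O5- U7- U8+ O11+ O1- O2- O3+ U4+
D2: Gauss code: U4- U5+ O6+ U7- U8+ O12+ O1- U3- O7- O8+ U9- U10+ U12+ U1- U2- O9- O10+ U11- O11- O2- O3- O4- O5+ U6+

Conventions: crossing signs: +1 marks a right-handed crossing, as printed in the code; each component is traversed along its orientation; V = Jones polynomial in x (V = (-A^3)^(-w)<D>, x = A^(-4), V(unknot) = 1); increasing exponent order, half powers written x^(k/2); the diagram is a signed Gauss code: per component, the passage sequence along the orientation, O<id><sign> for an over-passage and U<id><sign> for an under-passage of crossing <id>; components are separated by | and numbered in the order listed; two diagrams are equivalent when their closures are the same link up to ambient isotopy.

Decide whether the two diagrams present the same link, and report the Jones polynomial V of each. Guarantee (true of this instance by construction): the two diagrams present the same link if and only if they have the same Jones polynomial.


same link: yes
V(D1) = 1  [12 crossings, <D> = A^-6, w = -2]
D2 (bracket A^-6; 12 crossings at w = -2): V = 1
note: Reidemeister moves carry D1 (12 crossings) to D2 (12)
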